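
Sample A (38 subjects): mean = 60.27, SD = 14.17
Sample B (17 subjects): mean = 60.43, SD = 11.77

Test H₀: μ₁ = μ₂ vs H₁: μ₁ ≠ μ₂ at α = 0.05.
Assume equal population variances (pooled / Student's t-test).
Student's two-sample t-test (equal variances):
H₀: μ₁ = μ₂
H₁: μ₁ ≠ μ₂
df = n₁ + n₂ - 2 = 53
Pooled variance s_p² = [(n₁-1)s₁² + (n₂-1)s₂²] / (n₁ + n₂ - 2) = [(37)(14.17²) + (16)(11.77²)] / 53 = 181.9946
SE = √(s_p²(1/n₁ + 1/n₂)) = √(181.9946 × (1/38 + 1/17)) = 3.9364
t = (x̄₁ - x̄₂) / SE = (60.27 - 60.43) / 3.9364 = -0.16 / 3.9364 = -0.041
p-value = 0.9677

Since p-value > α = 0.05, we fail to reject H₀.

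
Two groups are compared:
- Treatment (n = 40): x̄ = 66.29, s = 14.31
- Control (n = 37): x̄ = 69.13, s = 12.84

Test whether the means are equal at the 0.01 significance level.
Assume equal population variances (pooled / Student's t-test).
Student's two-sample t-test (equal variances):
H₀: μ₁ = μ₂
H₁: μ₁ ≠ μ₂
df = n₁ + n₂ - 2 = 75
Pooled variance s_p² = [(n₁-1)s₁² + (n₂-1)s₂²] / (n₁ + n₂ - 2) = [(39)(14.31²) + (36)(12.84²)] / 75 = 185.6191
SE = √(s_p²(1/n₁ + 1/n₂)) = √(185.6191 × (1/40 + 1/37)) = 3.1076
t = (x̄₁ - x̄₂) / SE = (66.29 - 69.13) / 3.1076 = -2.84 / 3.1076 = -0.914
p-value = 0.3637

Since p-value > α = 0.01, we fail to reject H₀.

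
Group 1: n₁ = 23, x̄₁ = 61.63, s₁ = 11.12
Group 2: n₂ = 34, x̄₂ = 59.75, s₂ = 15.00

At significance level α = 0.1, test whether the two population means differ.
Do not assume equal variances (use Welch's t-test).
Welch's two-sample t-test:
H₀: μ₁ = μ₂
H₁: μ₁ ≠ μ₂
s₁²/n₁ = 11.12²/23 = 5.3763,  s₂²/n₂ = 15.00²/34 = 6.6176
SE = √(s₁²/n₁ + s₂²/n₂) = √(5.3763 + 6.6176) = 3.4632
df (Welch-Satterthwaite) = (s₁²/n₁ + s₂²/n₂)² / [(s₁²/n₁)²/(n₁-1) + (s₂²/n₂)²/(n₂-1)] ≈ 54.47
t = (x̄₁ - x̄₂) / SE = (61.63 - 59.75) / 3.4632 = 1.88 / 3.4632 = 0.543
p-value = 0.5894

Since p-value > α = 0.1, we fail to reject H₀.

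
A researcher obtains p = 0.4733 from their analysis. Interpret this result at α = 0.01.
Since p = 0.4733 > α = 0.01, fail to reject H₀.
There is insufficient evidence to reject the null hypothesis; the result is not statistically significant at the 0.01 level.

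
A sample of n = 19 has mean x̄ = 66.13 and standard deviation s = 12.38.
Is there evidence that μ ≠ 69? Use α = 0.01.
One-sample t-test:
H₀: μ = 69
H₁: μ ≠ 69
df = n - 1 = 18
t = (x̄ - μ₀) / (s/√n) = (66.13 - 69) / (12.38/√19) = -1.011
p-value = 0.3256

Since p-value > α = 0.01, we fail to reject H₀.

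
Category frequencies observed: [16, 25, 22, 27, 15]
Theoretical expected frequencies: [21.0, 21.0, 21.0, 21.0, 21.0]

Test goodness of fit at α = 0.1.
Chi-square goodness of fit test:
H₀: observed counts match expected distribution
H₁: observed counts differ from expected distribution
df = k - 1 = 4
χ² = Σ(O - E)²/E
   = (16 - 21.0)²/21.0 + (25 - 21.0)²/21.0 + (22 - 21.0)²/21.0 + (27 - 21.0)²/21.0 + (15 - 21.0)²/21.0
   = 1.190 + 0.762 + 0.048 + 1.714 + 1.714
   = 5.43
p-value = 0.2461

Since p-value > α = 0.1, we fail to reject H₀.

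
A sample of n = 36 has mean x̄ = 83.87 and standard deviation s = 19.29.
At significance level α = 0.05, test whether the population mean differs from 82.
One-sample t-test:
H₀: μ = 82
H₁: μ ≠ 82
df = n - 1 = 35
t = (x̄ - μ₀) / (s/√n) = (83.87 - 82) / (19.29/√36) = 0.582
p-value = 0.5645

Since p-value > α = 0.05, we fail to reject H₀.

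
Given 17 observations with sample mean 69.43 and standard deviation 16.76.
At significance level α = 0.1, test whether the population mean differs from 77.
One-sample t-test:
H₀: μ = 77
H₁: μ ≠ 77
df = n - 1 = 16
t = (x̄ - μ₀) / (s/√n) = (69.43 - 77) / (16.76/√17) = -1.862
p-value = 0.0810

Since p-value < α = 0.1, we reject H₀.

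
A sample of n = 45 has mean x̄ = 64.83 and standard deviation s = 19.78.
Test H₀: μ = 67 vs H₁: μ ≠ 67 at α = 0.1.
One-sample t-test:
H₀: μ = 67
H₁: μ ≠ 67
df = n - 1 = 44
t = (x̄ - μ₀) / (s/√n) = (64.83 - 67) / (19.78/√45) = -0.736
p-value = 0.4657

Since p-value > α = 0.1, we fail to reject H₀.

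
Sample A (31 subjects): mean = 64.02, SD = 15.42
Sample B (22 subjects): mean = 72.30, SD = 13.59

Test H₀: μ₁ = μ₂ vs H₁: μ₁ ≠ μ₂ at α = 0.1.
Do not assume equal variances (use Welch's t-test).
Welch's two-sample t-test:
H₀: μ₁ = μ₂
H₁: μ₁ ≠ μ₂
s₁²/n₁ = 15.42²/31 = 7.6702,  s₂²/n₂ = 13.59²/22 = 8.3949
SE = √(s₁²/n₁ + s₂²/n₂) = √(7.6702 + 8.3949) = 4.0081
df (Welch-Satterthwaite) = (s₁²/n₁ + s₂²/n₂)² / [(s₁²/n₁)²/(n₁-1) + (s₂²/n₂)²/(n₂-1)] ≈ 48.54
t = (x̄₁ - x̄₂) / SE = (64.02 - 72.30) / 4.0081 = -8.28 / 4.0081 = -2.066
p-value = 0.0442

Since p-value < α = 0.1, we reject H₀.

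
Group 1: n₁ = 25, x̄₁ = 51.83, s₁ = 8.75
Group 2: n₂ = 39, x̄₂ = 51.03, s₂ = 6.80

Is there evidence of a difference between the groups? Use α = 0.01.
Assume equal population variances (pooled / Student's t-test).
Student's two-sample t-test (equal variances):
H₀: μ₁ = μ₂
H₁: μ₁ ≠ μ₂
df = n₁ + n₂ - 2 = 62
Pooled variance s_p² = [(n₁-1)s₁² + (n₂-1)s₂²] / (n₁ + n₂ - 2) = [(24)(8.75²) + (38)(6.80²)] / 62 = 57.9777
SE = √(s_p²(1/n₁ + 1/n₂)) = √(57.9777 × (1/25 + 1/39)) = 1.9508
t = (x̄₁ - x̄₂) / SE = (51.83 - 51.03) / 1.9508 = 0.80 / 1.9508 = 0.410
p-value = 0.6832

Since p-value > α = 0.01, we fail to reject H₀.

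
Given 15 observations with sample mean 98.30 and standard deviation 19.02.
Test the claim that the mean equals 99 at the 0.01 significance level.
One-sample t-test:
H₀: μ = 99
H₁: μ ≠ 99
df = n - 1 = 14
t = (x̄ - μ₀) / (s/√n) = (98.30 - 99) / (19.02/√15) = -0.143
p-value = 0.8887

Since p-value > α = 0.01, we fail to reject H₀.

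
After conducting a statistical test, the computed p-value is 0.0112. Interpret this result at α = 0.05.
Since p = 0.0112 < α = 0.05, reject H₀.
There is sufficient evidence to reject the null hypothesis; the result is statistically significant at the 0.05 level.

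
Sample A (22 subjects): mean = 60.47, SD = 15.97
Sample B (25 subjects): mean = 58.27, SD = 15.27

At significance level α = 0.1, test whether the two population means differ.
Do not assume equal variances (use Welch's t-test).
Welch's two-sample t-test:
H₀: μ₁ = μ₂
H₁: μ₁ ≠ μ₂
s₁²/n₁ = 15.97²/22 = 11.5928,  s₂²/n₂ = 15.27²/25 = 9.3269
SE = √(s₁²/n₁ + s₂²/n₂) = √(11.5928 + 9.3269) = 4.5738
df (Welch-Satterthwaite) = (s₁²/n₁ + s₂²/n₂)² / [(s₁²/n₁)²/(n₁-1) + (s₂²/n₂)²/(n₂-1)] ≈ 43.66
t = (x̄₁ - x̄₂) / SE = (60.47 - 58.27) / 4.5738 = 2.20 / 4.5738 = 0.481
p-value = 0.6329

Since p-value > α = 0.1, we fail to reject H₀.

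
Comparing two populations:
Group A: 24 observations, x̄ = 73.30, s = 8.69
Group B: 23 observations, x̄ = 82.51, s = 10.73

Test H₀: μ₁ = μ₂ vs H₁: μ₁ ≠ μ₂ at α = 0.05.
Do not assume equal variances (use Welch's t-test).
Welch's two-sample t-test:
H₀: μ₁ = μ₂
H₁: μ₁ ≠ μ₂
s₁²/n₁ = 8.69²/24 = 3.1465,  s₂²/n₂ = 10.73²/23 = 5.0058
SE = √(s₁²/n₁ + s₂²/n₂) = √(3.1465 + 5.0058) = 2.8552
df (Welch-Satterthwaite) = (s₁²/n₁ + s₂²/n₂)² / [(s₁²/n₁)²/(n₁-1) + (s₂²/n₂)²/(n₂-1)] ≈ 42.35
t = (x̄₁ - x̄₂) / SE = (73.30 - 82.51) / 2.8552 = -9.21 / 2.8552 = -3.226
p-value = 0.0024

Since p-value < α = 0.05, we reject H₀.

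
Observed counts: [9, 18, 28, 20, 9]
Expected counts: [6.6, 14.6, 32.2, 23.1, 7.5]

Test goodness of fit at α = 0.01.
Chi-square goodness of fit test:
H₀: observed counts match expected distribution
H₁: observed counts differ from expected distribution
df = k - 1 = 4
χ² = Σ(O - E)²/E
   = (9 - 6.6)²/6.6 + (18 - 14.6)²/14.6 + (28 - 32.2)²/32.2 + (20 - 23.1)²/23.1 + (9 - 7.5)²/7.5
   = 0.873 + 0.792 + 0.548 + 0.416 + 0.300
   = 2.93
p-value = 0.5699

Since p-value > α = 0.01, we fail to reject H₀.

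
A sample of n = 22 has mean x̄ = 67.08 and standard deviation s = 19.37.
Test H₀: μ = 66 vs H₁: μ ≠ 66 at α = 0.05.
One-sample t-test:
H₀: μ = 66
H₁: μ ≠ 66
df = n - 1 = 21
t = (x̄ - μ₀) / (s/√n) = (67.08 - 66) / (19.37/√22) = 0.262
p-value = 0.7962

Since p-value > α = 0.05, we fail to reject H₀.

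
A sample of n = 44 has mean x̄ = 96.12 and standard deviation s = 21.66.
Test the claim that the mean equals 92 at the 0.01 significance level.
One-sample t-test:
H₀: μ = 92
H₁: μ ≠ 92
df = n - 1 = 43
t = (x̄ - μ₀) / (s/√n) = (96.12 - 92) / (21.66/√44) = 1.262
p-value = 0.2138

Since p-value > α = 0.01, we fail to reject H₀.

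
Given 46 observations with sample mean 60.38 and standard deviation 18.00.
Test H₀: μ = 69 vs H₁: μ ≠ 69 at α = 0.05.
One-sample t-test:
H₀: μ = 69
H₁: μ ≠ 69
df = n - 1 = 45
t = (x̄ - μ₀) / (s/√n) = (60.38 - 69) / (18.00/√46) = -3.248
p-value = 0.0022

Since p-value < α = 0.05, we reject H₀.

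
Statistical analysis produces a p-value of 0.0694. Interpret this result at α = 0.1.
Since p = 0.0694 < α = 0.1, reject H₀.
There is sufficient evidence to reject the null hypothesis; the result is statistically significant at the 0.1 level.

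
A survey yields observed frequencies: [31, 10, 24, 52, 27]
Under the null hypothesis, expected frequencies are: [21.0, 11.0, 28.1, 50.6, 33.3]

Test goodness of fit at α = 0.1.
Chi-square goodness of fit test:
H₀: observed counts match expected distribution
H₁: observed counts differ from expected distribution
df = k - 1 = 4
χ² = Σ(O - E)²/E
   = (31 - 21.0)²/21.0 + (10 - 11.0)²/11.0 + (24 - 28.1)²/28.1 + (52 - 50.6)²/50.6 + (27 - 33.3)²/33.3
   = 4.762 + 0.091 + 0.598 + 0.039 + 1.192
   = 6.68
p-value = 0.1537

Since p-value > α = 0.1, we fail to reject H₀.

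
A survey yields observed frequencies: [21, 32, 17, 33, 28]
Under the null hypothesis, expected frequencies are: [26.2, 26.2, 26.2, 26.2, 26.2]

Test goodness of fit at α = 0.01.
Chi-square goodness of fit test:
H₀: observed counts match expected distribution
H₁: observed counts differ from expected distribution
df = k - 1 = 4
χ² = Σ(O - E)²/E
   = (21 - 26.2)²/26.2 + (32 - 26.2)²/26.2 + (17 - 26.2)²/26.2 + (33 - 26.2)²/26.2 + (28 - 26.2)²/26.2
   = 1.032 + 1.284 + 3.231 + 1.765 + 0.124
   = 7.44
p-value = 0.1146

Since p-value > α = 0.01, we fail to reject H₀.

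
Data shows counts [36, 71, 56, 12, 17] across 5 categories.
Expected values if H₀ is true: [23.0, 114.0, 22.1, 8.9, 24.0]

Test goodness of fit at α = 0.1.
Chi-square goodness of fit test:
H₀: observed counts match expected distribution
H₁: observed counts differ from expected distribution
df = k - 1 = 4
χ² = Σ(O - E)²/E
   = (36 - 23.0)²/23.0 + (71 - 114.0)²/114.0 + (56 - 22.1)²/22.1 + (12 - 8.9)²/8.9 + (17 - 24.0)²/24.0
   = 7.348 + 16.219 + 52.000 + 1.080 + 2.042
   = 78.69
p-value < 0.0001

Since p-value < α = 0.1, we reject H₀.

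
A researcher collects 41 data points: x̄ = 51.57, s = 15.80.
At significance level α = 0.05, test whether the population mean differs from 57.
One-sample t-test:
H₀: μ = 57
H₁: μ ≠ 57
df = n - 1 = 40
t = (x̄ - μ₀) / (s/√n) = (51.57 - 57) / (15.80/√41) = -2.201
p-value = 0.0336

Since p-value < α = 0.05, we reject H₀.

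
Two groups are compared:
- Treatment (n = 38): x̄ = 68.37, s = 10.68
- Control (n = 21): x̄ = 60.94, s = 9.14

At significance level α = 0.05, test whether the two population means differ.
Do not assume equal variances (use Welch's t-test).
Welch's two-sample t-test:
H₀: μ₁ = μ₂
H₁: μ₁ ≠ μ₂
s₁²/n₁ = 10.68²/38 = 3.0016,  s₂²/n₂ = 9.14²/21 = 3.9781
SE = √(s₁²/n₁ + s₂²/n₂) = √(3.0016 + 3.9781) = 2.6419
df (Welch-Satterthwaite) = (s₁²/n₁ + s₂²/n₂)² / [(s₁²/n₁)²/(n₁-1) + (s₂²/n₂)²/(n₂-1)] ≈ 47.08
t = (x̄₁ - x̄₂) / SE = (68.37 - 60.94) / 2.6419 = 7.43 / 2.6419 = 2.812
p-value = 0.0072

Since p-value < α = 0.05, we reject H₀.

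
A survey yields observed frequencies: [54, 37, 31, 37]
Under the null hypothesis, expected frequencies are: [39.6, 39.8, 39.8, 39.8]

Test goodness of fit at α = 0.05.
Chi-square goodness of fit test:
H₀: observed counts match expected distribution
H₁: observed counts differ from expected distribution
df = k - 1 = 3
χ² = Σ(O - E)²/E
   = (54 - 39.6)²/39.6 + (37 - 39.8)²/39.8 + (31 - 39.8)²/39.8 + (37 - 39.8)²/39.8
   = 5.236 + 0.197 + 1.946 + 0.197
   = 7.58
p-value = 0.0556

Since p-value > α = 0.05, we fail to reject H₀.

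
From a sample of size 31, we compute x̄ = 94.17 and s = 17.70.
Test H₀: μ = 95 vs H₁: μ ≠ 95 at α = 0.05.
One-sample t-test:
H₀: μ = 95
H₁: μ ≠ 95
df = n - 1 = 30
t = (x̄ - μ₀) / (s/√n) = (94.17 - 95) / (17.70/√31) = -0.261
p-value = 0.7958

Since p-value > α = 0.05, we fail to reject H₀.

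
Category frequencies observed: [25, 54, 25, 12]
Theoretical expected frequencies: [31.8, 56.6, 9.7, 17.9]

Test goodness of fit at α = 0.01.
Chi-square goodness of fit test:
H₀: observed counts match expected distribution
H₁: observed counts differ from expected distribution
df = k - 1 = 3
χ² = Σ(O - E)²/E
   = (25 - 31.8)²/31.8 + (54 - 56.6)²/56.6 + (25 - 9.7)²/9.7 + (12 - 17.9)²/17.9
   = 1.454 + 0.119 + 24.133 + 1.945
   = 27.65
p-value < 0.0001

Since p-value < α = 0.01, we reject H₀.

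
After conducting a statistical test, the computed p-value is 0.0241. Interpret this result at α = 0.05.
Since p = 0.0241 < α = 0.05, reject H₀.
There is sufficient evidence to reject the null hypothesis; the result is statistically significant at the 0.05 level.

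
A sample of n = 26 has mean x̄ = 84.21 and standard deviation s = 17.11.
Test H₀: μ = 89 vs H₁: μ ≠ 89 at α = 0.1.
One-sample t-test:
H₀: μ = 89
H₁: μ ≠ 89
df = n - 1 = 25
t = (x̄ - μ₀) / (s/√n) = (84.21 - 89) / (17.11/√26) = -1.427
p-value = 0.1658

Since p-value > α = 0.1, we fail to reject H₀.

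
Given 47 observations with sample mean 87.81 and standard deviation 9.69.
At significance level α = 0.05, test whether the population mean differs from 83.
One-sample t-test:
H₀: μ = 83
H₁: μ ≠ 83
df = n - 1 = 46
t = (x̄ - μ₀) / (s/√n) = (87.81 - 83) / (9.69/√47) = 3.403
p-value = 0.0014

Since p-value < α = 0.05, we reject H₀.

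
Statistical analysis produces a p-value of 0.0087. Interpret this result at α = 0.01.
Since p = 0.0087 < α = 0.01, reject H₀.
There is sufficient evidence to reject the null hypothesis; the result is statistically significant at the 0.01 level.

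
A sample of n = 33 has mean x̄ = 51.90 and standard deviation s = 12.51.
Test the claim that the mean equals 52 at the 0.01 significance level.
One-sample t-test:
H₀: μ = 52
H₁: μ ≠ 52
df = n - 1 = 32
t = (x̄ - μ₀) / (s/√n) = (51.90 - 52) / (12.51/√33) = -0.046
p-value = 0.9637

Since p-value > α = 0.01, we fail to reject H₀.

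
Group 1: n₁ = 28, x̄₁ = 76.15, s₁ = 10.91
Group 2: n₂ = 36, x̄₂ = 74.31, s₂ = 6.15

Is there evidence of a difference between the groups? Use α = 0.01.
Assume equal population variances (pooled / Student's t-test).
Student's two-sample t-test (equal variances):
H₀: μ₁ = μ₂
H₁: μ₁ ≠ μ₂
df = n₁ + n₂ - 2 = 62
Pooled variance s_p² = [(n₁-1)s₁² + (n₂-1)s₂²] / (n₁ + n₂ - 2) = [(27)(10.91²) + (35)(6.15²)] / 62 = 73.1862
SE = √(s_p²(1/n₁ + 1/n₂)) = √(73.1862 × (1/28 + 1/36)) = 2.1556
t = (x̄₁ - x̄₂) / SE = (76.15 - 74.31) / 2.1556 = 1.84 / 2.1556 = 0.854
p-value = 0.3966

Since p-value > α = 0.01, we fail to reject H₀.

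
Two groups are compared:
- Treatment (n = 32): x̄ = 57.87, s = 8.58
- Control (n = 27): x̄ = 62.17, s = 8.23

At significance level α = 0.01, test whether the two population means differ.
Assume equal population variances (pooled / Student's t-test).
Student's two-sample t-test (equal variances):
H₀: μ₁ = μ₂
H₁: μ₁ ≠ μ₂
df = n₁ + n₂ - 2 = 57
Pooled variance s_p² = [(n₁-1)s₁² + (n₂-1)s₂²] / (n₁ + n₂ - 2) = [(31)(8.58²) + (26)(8.23²)] / 57 = 70.9327
SE = √(s_p²(1/n₁ + 1/n₂)) = √(70.9327 × (1/32 + 1/27)) = 2.2009
t = (x̄₁ - x̄₂) / SE = (57.87 - 62.17) / 2.2009 = -4.30 / 2.2009 = -1.954
p-value = 0.0556

Since p-value > α = 0.01, we fail to reject H₀.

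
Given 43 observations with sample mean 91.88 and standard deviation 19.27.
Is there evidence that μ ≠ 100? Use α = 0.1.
One-sample t-test:
H₀: μ = 100
H₁: μ ≠ 100
df = n - 1 = 42
t = (x̄ - μ₀) / (s/√n) = (91.88 - 100) / (19.27/√43) = -2.763
p-value = 0.0085

Since p-value < α = 0.1, we reject H₀.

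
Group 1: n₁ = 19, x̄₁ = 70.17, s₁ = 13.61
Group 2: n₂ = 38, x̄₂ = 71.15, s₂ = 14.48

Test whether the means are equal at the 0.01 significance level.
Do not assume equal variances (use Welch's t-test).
Welch's two-sample t-test:
H₀: μ₁ = μ₂
H₁: μ₁ ≠ μ₂
s₁²/n₁ = 13.61²/19 = 9.7491,  s₂²/n₂ = 14.48²/38 = 5.5176
SE = √(s₁²/n₁ + s₂²/n₂) = √(9.7491 + 5.5176) = 3.9073
df (Welch-Satterthwaite) = (s₁²/n₁ + s₂²/n₂)² / [(s₁²/n₁)²/(n₁-1) + (s₂²/n₂)²/(n₂-1)] ≈ 38.19
t = (x̄₁ - x̄₂) / SE = (70.17 - 71.15) / 3.9073 = -0.98 / 3.9073 = -0.251
p-value = 0.8033

Since p-value > α = 0.01, we fail to reject H₀.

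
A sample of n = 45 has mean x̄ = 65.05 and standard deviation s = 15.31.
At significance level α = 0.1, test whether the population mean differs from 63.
One-sample t-test:
H₀: μ = 63
H₁: μ ≠ 63
df = n - 1 = 44
t = (x̄ - μ₀) / (s/√n) = (65.05 - 63) / (15.31/√45) = 0.898
p-value = 0.3740

Since p-value > α = 0.1, we fail to reject H₀.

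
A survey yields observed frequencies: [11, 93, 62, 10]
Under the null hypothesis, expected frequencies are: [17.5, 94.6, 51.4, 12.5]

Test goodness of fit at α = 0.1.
Chi-square goodness of fit test:
H₀: observed counts match expected distribution
H₁: observed counts differ from expected distribution
df = k - 1 = 3
χ² = Σ(O - E)²/E
   = (11 - 17.5)²/17.5 + (93 - 94.6)²/94.6 + (62 - 51.4)²/51.4 + (10 - 12.5)²/12.5
   = 2.414 + 0.027 + 2.186 + 0.500
   = 5.13
p-value = 0.1627

Since p-value > α = 0.1, we fail to reject H₀.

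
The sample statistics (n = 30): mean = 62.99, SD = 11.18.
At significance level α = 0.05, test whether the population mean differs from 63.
One-sample t-test:
H₀: μ = 63
H₁: μ ≠ 63
df = n - 1 = 29
t = (x̄ - μ₀) / (s/√n) = (62.99 - 63) / (11.18/√30) = -0.005
p-value = 0.9961

Since p-value > α = 0.05, we fail to reject H₀.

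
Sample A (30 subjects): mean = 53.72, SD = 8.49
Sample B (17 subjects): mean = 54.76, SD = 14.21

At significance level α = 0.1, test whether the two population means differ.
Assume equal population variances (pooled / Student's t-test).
Student's two-sample t-test (equal variances):
H₀: μ₁ = μ₂
H₁: μ₁ ≠ μ₂
df = n₁ + n₂ - 2 = 45
Pooled variance s_p² = [(n₁-1)s₁² + (n₂-1)s₂²] / (n₁ + n₂ - 2) = [(29)(8.49²) + (16)(14.21²)] / 45 = 118.2469
SE = √(s_p²(1/n₁ + 1/n₂)) = √(118.2469 × (1/30 + 1/17)) = 3.3011
t = (x̄₁ - x̄₂) / SE = (53.72 - 54.76) / 3.3011 = -1.04 / 3.3011 = -0.315
p-value = 0.7542

Since p-value > α = 0.1, we fail to reject H₀.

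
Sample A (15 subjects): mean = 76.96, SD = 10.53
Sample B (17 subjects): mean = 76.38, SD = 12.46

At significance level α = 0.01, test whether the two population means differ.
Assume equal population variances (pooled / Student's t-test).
Student's two-sample t-test (equal variances):
H₀: μ₁ = μ₂
H₁: μ₁ ≠ μ₂
df = n₁ + n₂ - 2 = 30
Pooled variance s_p² = [(n₁-1)s₁² + (n₂-1)s₂²] / (n₁ + n₂ - 2) = [(14)(10.53²) + (16)(12.46²)] / 30 = 134.5453
SE = √(s_p²(1/n₁ + 1/n₂)) = √(134.5453 × (1/15 + 1/17)) = 4.1090
t = (x̄₁ - x̄₂) / SE = (76.96 - 76.38) / 4.1090 = 0.58 / 4.1090 = 0.141
p-value = 0.8887

Since p-value > α = 0.01, we fail to reject H₀.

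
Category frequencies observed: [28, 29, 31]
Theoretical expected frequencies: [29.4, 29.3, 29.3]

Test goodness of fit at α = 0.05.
Chi-square goodness of fit test:
H₀: observed counts match expected distribution
H₁: observed counts differ from expected distribution
df = k - 1 = 2
χ² = Σ(O - E)²/E
   = (28 - 29.4)²/29.4 + (29 - 29.3)²/29.3 + (31 - 29.3)²/29.3
   = 0.067 + 0.003 + 0.099
   = 0.17
p-value = 0.9193

Since p-value > α = 0.05, we fail to reject H₀.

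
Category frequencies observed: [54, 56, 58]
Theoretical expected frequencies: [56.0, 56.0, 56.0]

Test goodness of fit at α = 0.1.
Chi-square goodness of fit test:
H₀: observed counts match expected distribution
H₁: observed counts differ from expected distribution
df = k - 1 = 2
χ² = Σ(O - E)²/E
   = (54 - 56.0)²/56.0 + (56 - 56.0)²/56.0 + (58 - 56.0)²/56.0
   = 0.071 + 0.000 + 0.071
   = 0.14
p-value = 0.9311

Since p-value > α = 0.1, we fail to reject H₀.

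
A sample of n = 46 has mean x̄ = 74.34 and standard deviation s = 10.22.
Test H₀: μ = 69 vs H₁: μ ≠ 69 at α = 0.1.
One-sample t-test:
H₀: μ = 69
H₁: μ ≠ 69
df = n - 1 = 45
t = (x̄ - μ₀) / (s/√n) = (74.34 - 69) / (10.22/√46) = 3.544
p-value = 0.0009

Since p-value < α = 0.1, we reject H₀.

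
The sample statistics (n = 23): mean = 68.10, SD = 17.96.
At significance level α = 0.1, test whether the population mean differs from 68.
One-sample t-test:
H₀: μ = 68
H₁: μ ≠ 68
df = n - 1 = 22
t = (x̄ - μ₀) / (s/√n) = (68.10 - 68) / (17.96/√23) = 0.027
p-value = 0.9789

Since p-value > α = 0.1, we fail to reject H₀.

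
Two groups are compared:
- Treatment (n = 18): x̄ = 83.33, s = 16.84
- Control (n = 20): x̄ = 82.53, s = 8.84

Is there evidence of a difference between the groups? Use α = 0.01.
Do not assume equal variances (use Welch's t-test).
Welch's two-sample t-test:
H₀: μ₁ = μ₂
H₁: μ₁ ≠ μ₂
s₁²/n₁ = 16.84²/18 = 15.7548,  s₂²/n₂ = 8.84²/20 = 3.9073
SE = √(s₁²/n₁ + s₂²/n₂) = √(15.7548 + 3.9073) = 4.4342
df (Welch-Satterthwaite) = (s₁²/n₁ + s₂²/n₂)² / [(s₁²/n₁)²/(n₁-1) + (s₂²/n₂)²/(n₂-1)] ≈ 25.10
t = (x̄₁ - x̄₂) / SE = (83.33 - 82.53) / 4.4342 = 0.80 / 4.4342 = 0.180
p-value = 0.8583

Since p-value > α = 0.01, we fail to reject H₀.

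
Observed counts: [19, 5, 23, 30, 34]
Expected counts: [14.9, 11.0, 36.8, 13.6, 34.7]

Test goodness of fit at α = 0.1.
Chi-square goodness of fit test:
H₀: observed counts match expected distribution
H₁: observed counts differ from expected distribution
df = k - 1 = 4
χ² = Σ(O - E)²/E
   = (19 - 14.9)²/14.9 + (5 - 11.0)²/11.0 + (23 - 36.8)²/36.8 + (30 - 13.6)²/13.6 + (34 - 34.7)²/34.7
   = 1.128 + 3.273 + 5.175 + 19.776 + 0.014
   = 29.37
p-value < 0.0001

Since p-value < α = 0.1, we reject H₀.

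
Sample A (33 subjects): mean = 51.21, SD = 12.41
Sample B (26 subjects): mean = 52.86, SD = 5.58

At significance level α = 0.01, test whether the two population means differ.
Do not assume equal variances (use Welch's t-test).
Welch's two-sample t-test:
H₀: μ₁ = μ₂
H₁: μ₁ ≠ μ₂
s₁²/n₁ = 12.41²/33 = 4.6669,  s₂²/n₂ = 5.58²/26 = 1.1976
SE = √(s₁²/n₁ + s₂²/n₂) = √(4.6669 + 1.1976) = 2.4217
df (Welch-Satterthwaite) = (s₁²/n₁ + s₂²/n₂)² / [(s₁²/n₁)²/(n₁-1) + (s₂²/n₂)²/(n₂-1)] ≈ 46.60
t = (x̄₁ - x̄₂) / SE = (51.21 - 52.86) / 2.4217 = -1.65 / 2.4217 = -0.681
p-value = 0.4990

Since p-value > α = 0.01, we fail to reject H₀.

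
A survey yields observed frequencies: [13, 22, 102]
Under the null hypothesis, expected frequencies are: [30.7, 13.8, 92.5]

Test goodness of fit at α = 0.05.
Chi-square goodness of fit test:
H₀: observed counts match expected distribution
H₁: observed counts differ from expected distribution
df = k - 1 = 2
χ² = Σ(O - E)²/E
   = (13 - 30.7)²/30.7 + (22 - 13.8)²/13.8 + (102 - 92.5)²/92.5
   = 10.205 + 4.872 + 0.976
   = 16.05
p-value = 0.0003

Since p-value < α = 0.05, we reject H₀.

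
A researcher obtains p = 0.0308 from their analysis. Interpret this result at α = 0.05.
Since p = 0.0308 < α = 0.05, reject H₀.
There is sufficient evidence to reject the null hypothesis; the result is statistically significant at the 0.05 level.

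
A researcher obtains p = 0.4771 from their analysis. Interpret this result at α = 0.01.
Since p = 0.4771 > α = 0.01, fail to reject H₀.
There is insufficient evidence to reject the null hypothesis; the result is not statistically significant at the 0.01 level.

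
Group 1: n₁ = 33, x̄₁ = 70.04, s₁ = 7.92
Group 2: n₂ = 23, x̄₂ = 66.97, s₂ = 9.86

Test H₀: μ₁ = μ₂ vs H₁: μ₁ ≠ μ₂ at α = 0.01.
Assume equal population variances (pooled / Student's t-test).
Student's two-sample t-test (equal variances):
H₀: μ₁ = μ₂
H₁: μ₁ ≠ μ₂
df = n₁ + n₂ - 2 = 54
Pooled variance s_p² = [(n₁-1)s₁² + (n₂-1)s₂²] / (n₁ + n₂ - 2) = [(32)(7.92²) + (22)(9.86²)] / 54 = 76.7792
SE = √(s_p²(1/n₁ + 1/n₂)) = √(76.7792 × (1/33 + 1/23)) = 2.3801
t = (x̄₁ - x̄₂) / SE = (70.04 - 66.97) / 2.3801 = 3.07 / 2.3801 = 1.290
p-value = 0.2026

Since p-value > α = 0.01, we fail to reject H₀.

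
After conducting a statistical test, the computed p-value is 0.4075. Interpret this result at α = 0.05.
Since p = 0.4075 > α = 0.05, fail to reject H₀.
There is insufficient evidence to reject the null hypothesis; the result is not statistically significant at the 0.05 level.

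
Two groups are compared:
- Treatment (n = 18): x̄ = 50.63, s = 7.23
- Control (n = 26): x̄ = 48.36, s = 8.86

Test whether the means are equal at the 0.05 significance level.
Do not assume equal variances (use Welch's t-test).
Welch's two-sample t-test:
H₀: μ₁ = μ₂
H₁: μ₁ ≠ μ₂
s₁²/n₁ = 7.23²/18 = 2.9041,  s₂²/n₂ = 8.86²/26 = 3.0192
SE = √(s₁²/n₁ + s₂²/n₂) = √(2.9041 + 3.0192) = 2.4338
df (Welch-Satterthwaite) = (s₁²/n₁ + s₂²/n₂)² / [(s₁²/n₁)²/(n₁-1) + (s₂²/n₂)²/(n₂-1)] ≈ 40.76
t = (x̄₁ - x̄₂) / SE = (50.63 - 48.36) / 2.4338 = 2.27 / 2.4338 = 0.933
p-value = 0.3565

Since p-value > α = 0.05, we fail to reject H₀.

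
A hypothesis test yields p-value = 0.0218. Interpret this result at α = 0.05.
Since p = 0.0218 < α = 0.05, reject H₀.
There is sufficient evidence to reject the null hypothesis; the result is statistically significant at the 0.05 level.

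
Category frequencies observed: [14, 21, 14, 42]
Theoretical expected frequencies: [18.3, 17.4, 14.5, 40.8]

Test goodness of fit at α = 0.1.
Chi-square goodness of fit test:
H₀: observed counts match expected distribution
H₁: observed counts differ from expected distribution
df = k - 1 = 3
χ² = Σ(O - E)²/E
   = (14 - 18.3)²/18.3 + (21 - 17.4)²/17.4 + (14 - 14.5)²/14.5 + (42 - 40.8)²/40.8
   = 1.010 + 0.745 + 0.017 + 0.035
   = 1.81
p-value = 0.6133

Since p-value > α = 0.1, we fail to reject H₀.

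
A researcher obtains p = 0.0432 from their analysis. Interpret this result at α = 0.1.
Since p = 0.0432 < α = 0.1, reject H₀.
There is sufficient evidence to reject the null hypothesis; the result is statistically significant at the 0.1 level.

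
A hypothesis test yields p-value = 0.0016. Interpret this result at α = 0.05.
Since p = 0.0016 < α = 0.05, reject H₀.
There is sufficient evidence to reject the null hypothesis; the result is statistically significant at the 0.05 level.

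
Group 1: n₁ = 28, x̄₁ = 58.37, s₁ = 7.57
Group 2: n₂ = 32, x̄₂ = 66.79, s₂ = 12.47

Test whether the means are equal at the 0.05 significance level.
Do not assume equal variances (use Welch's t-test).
Welch's two-sample t-test:
H₀: μ₁ = μ₂
H₁: μ₁ ≠ μ₂
s₁²/n₁ = 7.57²/28 = 2.0466,  s₂²/n₂ = 12.47²/32 = 4.8594
SE = √(s₁²/n₁ + s₂²/n₂) = √(2.0466 + 4.8594) = 2.6279
df (Welch-Satterthwaite) = (s₁²/n₁ + s₂²/n₂)² / [(s₁²/n₁)²/(n₁-1) + (s₂²/n₂)²/(n₂-1)] ≈ 52.02
t = (x̄₁ - x̄₂) / SE = (58.37 - 66.79) / 2.6279 = -8.42 / 2.6279 = -3.204
p-value = 0.0023

Since p-value < α = 0.05, we reject H₀.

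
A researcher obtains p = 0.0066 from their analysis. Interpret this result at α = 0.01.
Since p = 0.0066 < α = 0.01, reject H₀.
There is sufficient evidence to reject the null hypothesis; the result is statistically significant at the 0.01 level.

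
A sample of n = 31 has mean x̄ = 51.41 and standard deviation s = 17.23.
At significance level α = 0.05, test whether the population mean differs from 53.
One-sample t-test:
H₀: μ = 53
H₁: μ ≠ 53
df = n - 1 = 30
t = (x̄ - μ₀) / (s/√n) = (51.41 - 53) / (17.23/√31) = -0.514
p-value = 0.6112

Since p-value > α = 0.05, we fail to reject H₀.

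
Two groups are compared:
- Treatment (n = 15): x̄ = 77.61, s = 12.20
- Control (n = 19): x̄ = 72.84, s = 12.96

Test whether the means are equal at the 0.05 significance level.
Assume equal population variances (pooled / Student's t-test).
Student's two-sample t-test (equal variances):
H₀: μ₁ = μ₂
H₁: μ₁ ≠ μ₂
df = n₁ + n₂ - 2 = 32
Pooled variance s_p² = [(n₁-1)s₁² + (n₂-1)s₂²] / (n₁ + n₂ - 2) = [(14)(12.20²) + (18)(12.96²)] / 32 = 159.5959
SE = √(s_p²(1/n₁ + 1/n₂)) = √(159.5959 × (1/15 + 1/19)) = 4.3634
t = (x̄₁ - x̄₂) / SE = (77.61 - 72.84) / 4.3634 = 4.77 / 4.3634 = 1.093
p-value = 0.2825

Since p-value > α = 0.05, we fail to reject H₀.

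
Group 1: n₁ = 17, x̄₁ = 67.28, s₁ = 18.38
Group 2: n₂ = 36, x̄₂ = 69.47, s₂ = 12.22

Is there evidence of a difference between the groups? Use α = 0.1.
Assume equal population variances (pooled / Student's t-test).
Student's two-sample t-test (equal variances):
H₀: μ₁ = μ₂
H₁: μ₁ ≠ μ₂
df = n₁ + n₂ - 2 = 51
Pooled variance s_p² = [(n₁-1)s₁² + (n₂-1)s₂²] / (n₁ + n₂ - 2) = [(16)(18.38²) + (35)(12.22²)] / 51 = 208.4644
SE = √(s_p²(1/n₁ + 1/n₂)) = √(208.4644 × (1/17 + 1/36)) = 4.2489
t = (x̄₁ - x̄₂) / SE = (67.28 - 69.47) / 4.2489 = -2.19 / 4.2489 = -0.515
p-value = 0.6085

Since p-value > α = 0.1, we fail to reject H₀.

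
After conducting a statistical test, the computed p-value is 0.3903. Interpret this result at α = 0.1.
Since p = 0.3903 > α = 0.1, fail to reject H₀.
There is insufficient evidence to reject the null hypothesis; the result is not statistically significant at the 0.1 level.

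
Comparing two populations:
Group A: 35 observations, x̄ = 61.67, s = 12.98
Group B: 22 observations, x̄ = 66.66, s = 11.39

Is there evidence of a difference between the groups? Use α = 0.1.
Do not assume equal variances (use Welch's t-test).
Welch's two-sample t-test:
H₀: μ₁ = μ₂
H₁: μ₁ ≠ μ₂
s₁²/n₁ = 12.98²/35 = 4.8137,  s₂²/n₂ = 11.39²/22 = 5.8969
SE = √(s₁²/n₁ + s₂²/n₂) = √(4.8137 + 5.8969) = 3.2727
df (Welch-Satterthwaite) = (s₁²/n₁ + s₂²/n₂)² / [(s₁²/n₁)²/(n₁-1) + (s₂²/n₂)²/(n₂-1)] ≈ 49.08
t = (x̄₁ - x̄₂) / SE = (61.67 - 66.66) / 3.2727 = -4.99 / 3.2727 = -1.525
p-value = 0.1337

Since p-value > α = 0.1, we fail to reject H₀.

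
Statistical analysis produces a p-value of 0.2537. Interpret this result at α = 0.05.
Since p = 0.2537 > α = 0.05, fail to reject H₀.
There is insufficient evidence to reject the null hypothesis; the result is not statistically significant at the 0.05 level.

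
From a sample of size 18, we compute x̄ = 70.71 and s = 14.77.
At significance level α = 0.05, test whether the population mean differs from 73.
One-sample t-test:
H₀: μ = 73
H₁: μ ≠ 73
df = n - 1 = 17
t = (x̄ - μ₀) / (s/√n) = (70.71 - 73) / (14.77/√18) = -0.658
p-value = 0.5195

Since p-value > α = 0.05, we fail to reject H₀.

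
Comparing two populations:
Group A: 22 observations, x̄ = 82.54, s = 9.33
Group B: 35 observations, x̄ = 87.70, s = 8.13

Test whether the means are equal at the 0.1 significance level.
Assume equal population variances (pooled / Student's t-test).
Student's two-sample t-test (equal variances):
H₀: μ₁ = μ₂
H₁: μ₁ ≠ μ₂
df = n₁ + n₂ - 2 = 55
Pooled variance s_p² = [(n₁-1)s₁² + (n₂-1)s₂²] / (n₁ + n₂ - 2) = [(21)(9.33²) + (34)(8.13²)] / 55 = 74.0968
SE = √(s_p²(1/n₁ + 1/n₂)) = √(74.0968 × (1/22 + 1/35)) = 2.3420
t = (x̄₁ - x̄₂) / SE = (82.54 - 87.70) / 2.3420 = -5.16 / 2.3420 = -2.203
p-value = 0.0318

Since p-value < α = 0.1, we reject H₀.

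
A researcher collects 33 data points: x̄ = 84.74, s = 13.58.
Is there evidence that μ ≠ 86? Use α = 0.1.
One-sample t-test:
H₀: μ = 86
H₁: μ ≠ 86
df = n - 1 = 32
t = (x̄ - μ₀) / (s/√n) = (84.74 - 86) / (13.58/√33) = -0.533
p-value = 0.5977

Since p-value > α = 0.1, we fail to reject H₀.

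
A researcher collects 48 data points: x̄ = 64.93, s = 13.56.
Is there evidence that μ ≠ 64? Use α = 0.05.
One-sample t-test:
H₀: μ = 64
H₁: μ ≠ 64
df = n - 1 = 47
t = (x̄ - μ₀) / (s/√n) = (64.93 - 64) / (13.56/√48) = 0.475
p-value = 0.6369

Since p-value > α = 0.05, we fail to reject H₀.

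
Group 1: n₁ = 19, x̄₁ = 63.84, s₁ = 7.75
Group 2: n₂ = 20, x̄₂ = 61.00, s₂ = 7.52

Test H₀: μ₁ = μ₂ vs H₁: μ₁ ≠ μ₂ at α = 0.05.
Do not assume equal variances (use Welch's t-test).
Welch's two-sample t-test:
H₀: μ₁ = μ₂
H₁: μ₁ ≠ μ₂
s₁²/n₁ = 7.75²/19 = 3.1612,  s₂²/n₂ = 7.52²/20 = 2.8275
SE = √(s₁²/n₁ + s₂²/n₂) = √(3.1612 + 2.8275) = 2.4472
df (Welch-Satterthwaite) = (s₁²/n₁ + s₂²/n₂)² / [(s₁²/n₁)²/(n₁-1) + (s₂²/n₂)²/(n₂-1)] ≈ 36.75
t = (x̄₁ - x̄₂) / SE = (63.84 - 61.00) / 2.4472 = 2.84 / 2.4472 = 1.161
p-value = 0.2533

Since p-value > α = 0.05, we fail to reject H₀.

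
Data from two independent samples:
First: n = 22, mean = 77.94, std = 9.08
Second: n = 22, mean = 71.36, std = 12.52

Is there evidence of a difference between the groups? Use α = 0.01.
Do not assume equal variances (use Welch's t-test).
Welch's two-sample t-test:
H₀: μ₁ = μ₂
H₁: μ₁ ≠ μ₂
s₁²/n₁ = 9.08²/22 = 3.7476,  s₂²/n₂ = 12.52²/22 = 7.1250
SE = √(s₁²/n₁ + s₂²/n₂) = √(3.7476 + 7.1250) = 3.2974
df (Welch-Satterthwaite) = (s₁²/n₁ + s₂²/n₂)² / [(s₁²/n₁)²/(n₁-1) + (s₂²/n₂)²/(n₂-1)] ≈ 38.30
t = (x̄₁ - x̄₂) / SE = (77.94 - 71.36) / 3.2974 = 6.58 / 3.2974 = 1.996
p-value = 0.0531

Since p-value > α = 0.01, we fail to reject H₀.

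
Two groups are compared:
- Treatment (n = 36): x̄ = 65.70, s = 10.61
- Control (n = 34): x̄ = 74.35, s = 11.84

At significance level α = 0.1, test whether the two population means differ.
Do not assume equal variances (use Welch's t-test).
Welch's two-sample t-test:
H₀: μ₁ = μ₂
H₁: μ₁ ≠ μ₂
s₁²/n₁ = 10.61²/36 = 3.1270,  s₂²/n₂ = 11.84²/34 = 4.1231
SE = √(s₁²/n₁ + s₂²/n₂) = √(3.1270 + 4.1231) = 2.6926
df (Welch-Satterthwaite) = (s₁²/n₁ + s₂²/n₂)² / [(s₁²/n₁)²/(n₁-1) + (s₂²/n₂)²/(n₂-1)] ≈ 66.16
t = (x̄₁ - x̄₂) / SE = (65.70 - 74.35) / 2.6926 = -8.65 / 2.6926 = -3.213
p-value = 0.0020

Since p-value < α = 0.1, we reject H₀.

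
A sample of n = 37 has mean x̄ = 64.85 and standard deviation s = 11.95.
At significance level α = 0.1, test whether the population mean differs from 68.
One-sample t-test:
H₀: μ = 68
H₁: μ ≠ 68
df = n - 1 = 36
t = (x̄ - μ₀) / (s/√n) = (64.85 - 68) / (11.95/√37) = -1.603
p-value = 0.1176

Since p-value > α = 0.1, we fail to reject H₀.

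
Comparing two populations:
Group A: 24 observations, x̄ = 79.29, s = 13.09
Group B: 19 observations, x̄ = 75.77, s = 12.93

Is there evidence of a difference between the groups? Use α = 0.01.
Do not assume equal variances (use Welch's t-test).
Welch's two-sample t-test:
H₀: μ₁ = μ₂
H₁: μ₁ ≠ μ₂
s₁²/n₁ = 13.09²/24 = 7.1395,  s₂²/n₂ = 12.93²/19 = 8.7992
SE = √(s₁²/n₁ + s₂²/n₂) = √(7.1395 + 8.7992) = 3.9923
df (Welch-Satterthwaite) = (s₁²/n₁ + s₂²/n₂)² / [(s₁²/n₁)²/(n₁-1) + (s₂²/n₂)²/(n₂-1)] ≈ 38.98
t = (x̄₁ - x̄₂) / SE = (79.29 - 75.77) / 3.9923 = 3.52 / 3.9923 = 0.882
p-value = 0.3833

Since p-value > α = 0.01, we fail to reject H₀.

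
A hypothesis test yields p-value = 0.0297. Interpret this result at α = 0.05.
Since p = 0.0297 < α = 0.05, reject H₀.
There is sufficient evidence to reject the null hypothesis; the result is statistically significant at the 0.05 level.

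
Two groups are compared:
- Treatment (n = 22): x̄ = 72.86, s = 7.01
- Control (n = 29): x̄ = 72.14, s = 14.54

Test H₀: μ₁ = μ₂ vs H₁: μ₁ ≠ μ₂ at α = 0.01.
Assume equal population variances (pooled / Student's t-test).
Student's two-sample t-test (equal variances):
H₀: μ₁ = μ₂
H₁: μ₁ ≠ μ₂
df = n₁ + n₂ - 2 = 49
Pooled variance s_p² = [(n₁-1)s₁² + (n₂-1)s₂²] / (n₁ + n₂ - 2) = [(21)(7.01²) + (28)(14.54²)] / 49 = 141.8667
SE = √(s_p²(1/n₁ + 1/n₂)) = √(141.8667 × (1/22 + 1/29)) = 3.3676
t = (x̄₁ - x̄₂) / SE = (72.86 - 72.14) / 3.3676 = 0.72 / 3.3676 = 0.214
p-value = 0.8316

Since p-value > α = 0.01, we fail to reject H₀.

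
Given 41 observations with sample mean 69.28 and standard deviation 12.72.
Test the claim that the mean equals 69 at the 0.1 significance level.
One-sample t-test:
H₀: μ = 69
H₁: μ ≠ 69
df = n - 1 = 40
t = (x̄ - μ₀) / (s/√n) = (69.28 - 69) / (12.72/√41) = 0.141
p-value = 0.8886

Since p-value > α = 0.1, we fail to reject H₀.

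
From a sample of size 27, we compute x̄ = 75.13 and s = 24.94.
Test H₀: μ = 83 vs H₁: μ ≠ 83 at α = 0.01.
One-sample t-test:
H₀: μ = 83
H₁: μ ≠ 83
df = n - 1 = 26
t = (x̄ - μ₀) / (s/√n) = (75.13 - 83) / (24.94/√27) = -1.640
p-value = 0.1131

Since p-value > α = 0.01, we fail to reject H₀.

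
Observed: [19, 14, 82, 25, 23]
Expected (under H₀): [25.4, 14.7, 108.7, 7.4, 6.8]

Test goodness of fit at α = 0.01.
Chi-square goodness of fit test:
H₀: observed counts match expected distribution
H₁: observed counts differ from expected distribution
df = k - 1 = 4
χ² = Σ(O - E)²/E
   = (19 - 25.4)²/25.4 + (14 - 14.7)²/14.7 + (82 - 108.7)²/108.7 + (25 - 7.4)²/7.4 + (23 - 6.8)²/6.8
   = 1.613 + 0.033 + 6.558 + 41.859 + 38.594
   = 88.66
p-value < 0.0001

Since p-value < α = 0.01, we reject H₀.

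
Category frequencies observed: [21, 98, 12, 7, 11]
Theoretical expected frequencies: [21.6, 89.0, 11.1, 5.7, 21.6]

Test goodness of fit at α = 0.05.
Chi-square goodness of fit test:
H₀: observed counts match expected distribution
H₁: observed counts differ from expected distribution
df = k - 1 = 4
χ² = Σ(O - E)²/E
   = (21 - 21.6)²/21.6 + (98 - 89.0)²/89.0 + (12 - 11.1)²/11.1 + (7 - 5.7)²/5.7 + (11 - 21.6)²/21.6
   = 0.017 + 0.910 + 0.073 + 0.296 + 5.202
   = 6.50
p-value = 0.1649

Since p-value > α = 0.05, we fail to reject H₀.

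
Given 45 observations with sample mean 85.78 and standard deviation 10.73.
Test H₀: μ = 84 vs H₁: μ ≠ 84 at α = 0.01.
One-sample t-test:
H₀: μ = 84
H₁: μ ≠ 84
df = n - 1 = 44
t = (x̄ - μ₀) / (s/√n) = (85.78 - 84) / (10.73/√45) = 1.113
p-value = 0.2718

Since p-value > α = 0.01, we fail to reject H₀.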